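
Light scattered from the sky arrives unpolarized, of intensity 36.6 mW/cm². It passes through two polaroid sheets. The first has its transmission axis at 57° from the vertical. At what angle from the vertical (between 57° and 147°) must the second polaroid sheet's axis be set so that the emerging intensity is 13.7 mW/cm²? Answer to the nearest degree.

Unpolarized light through the first polarizer → I₁ = ½ I₀, now polarized at 57°.
Target fraction: 13.7 / 36.6 mW/cm² = 0.3743 of I₀.
Need I₂/I₀ = 0.3743, so cos²(θ − 57°) = 0.3743 / 0.5 = 0.7486.
θ − 57° = arccos(√0.7486) = 30.1°, giving θ ≈ 57 + 30.1 = 87.1°.

θ ≈ 87°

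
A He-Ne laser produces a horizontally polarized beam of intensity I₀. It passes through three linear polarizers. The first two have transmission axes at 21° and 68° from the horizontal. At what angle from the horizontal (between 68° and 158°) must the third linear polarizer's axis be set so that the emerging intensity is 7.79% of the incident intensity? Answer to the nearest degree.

By Malus's law, I₁ = I₀ cos²(21° − 0°) = I₀ cos²(21°) = 0.8716 I₀.
I₂ = I₁ cos²(68° − 21°) = 0.8716 I₀ · cos²(47°) = 0.4054 I₀.
Need I₃/I₀ = 0.0779, so cos²(θ − 68°) = 0.0779 / 0.4054 = 0.1922.
θ − 68° = arccos(√0.1922) = 64.0°, giving θ ≈ 68 + 64.0 = 132.0°.

θ ≈ 132°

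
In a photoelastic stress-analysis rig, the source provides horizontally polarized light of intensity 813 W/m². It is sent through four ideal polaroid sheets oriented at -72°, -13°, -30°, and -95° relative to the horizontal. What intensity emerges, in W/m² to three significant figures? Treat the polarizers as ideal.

By Malus's law, I₁ = 813 W/m² · cos²(72°) = 77.63 W/m².
I₂ = I₁ · cos²(59°) = 77.63 · 0.2653 = 20.59 W/m².
I₃ = I₂ · cos²(17°) = 20.59 · 0.9145 = 18.83 W/m².
I₄ = I₃ · cos²(65°) = 18.83 · 0.1786 = 3.364 W/m².

I ≈ 3.36 W/m²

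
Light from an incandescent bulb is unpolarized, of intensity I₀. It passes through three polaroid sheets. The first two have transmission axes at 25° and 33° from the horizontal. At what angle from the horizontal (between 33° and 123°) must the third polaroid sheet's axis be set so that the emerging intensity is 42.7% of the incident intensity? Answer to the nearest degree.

Unpolarized light through the first polarizer → I₁ = ½ I₀, now polarized at 25°.
I₂ = I₁ cos²(33° − 25°) = 0.5 I₀ · cos²(8°) = 0.4903 I₀.
Need I₃/I₀ = 0.427, so cos²(θ − 33°) = 0.427 / 0.4903 = 0.8709.
θ − 33° = arccos(√0.8709) = 21.1°, giving θ ≈ 33 + 21.1 = 54.1°.

θ ≈ 54°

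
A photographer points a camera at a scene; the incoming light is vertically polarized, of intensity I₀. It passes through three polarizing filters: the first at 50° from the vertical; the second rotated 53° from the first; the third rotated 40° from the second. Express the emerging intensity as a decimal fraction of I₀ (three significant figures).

≈ 0.0878 I₀

I₁ = I₀ cos²(50° − 0°) = I₀ cos²(50°) = 0.4132 I₀.
I₂ = I₁ cos²(53°) = 0.4132 · 0.3622 I₀ = 0.1496 I₀.
I₃ = I₂ cos²(40°) = 0.1496 · 0.5868 I₀ = 0.08782 I₀.
Transmitted fraction = 0.08782.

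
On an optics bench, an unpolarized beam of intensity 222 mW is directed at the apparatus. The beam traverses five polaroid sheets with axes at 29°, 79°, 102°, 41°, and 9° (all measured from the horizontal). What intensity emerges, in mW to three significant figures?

I ≈ 6.57 mW

Unpolarized light through the first polarizer → I₁ = 222 mW/2 = 111 mW, polarized at 29°.
I₂ = I₁ · cos²(50°) = 111 · 0.4132 = 45.86 mW.
I₃ = I₂ · cos²(23°) = 45.86 · 0.8473 = 38.86 mW.
I₄ = I₃ · cos²(61°) = 38.86 · 0.235 = 9.134 mW.
I₅ = I₄ · cos²(32°) = 9.134 · 0.7192 = 6.569 mW.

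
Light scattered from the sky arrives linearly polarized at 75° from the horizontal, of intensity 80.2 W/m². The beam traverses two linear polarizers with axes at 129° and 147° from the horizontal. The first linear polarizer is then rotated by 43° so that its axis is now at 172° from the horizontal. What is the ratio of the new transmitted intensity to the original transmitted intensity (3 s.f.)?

I_new/I_old ≈ 0.0390

Before rotation:
I₁ = I₀ cos²(129° − 75°) = I₀ cos²(54°) = 0.3455 I₀.
I₂ = I₁ cos²(147° − 129°) = 0.3455 I₀ · cos²(18°) = 0.3125 I₀.
After rotation:
I₁ = I₀ cos²(172° − 75°) = I₀ cos²(83°) = 0.01485 I₀.
I₂ = I₁ cos²(147° − 172°) = 0.01485 I₀ · cos²(25°) = 0.0122 I₀.
Ratio = 0.0122 / 0.3125 = 0.03904.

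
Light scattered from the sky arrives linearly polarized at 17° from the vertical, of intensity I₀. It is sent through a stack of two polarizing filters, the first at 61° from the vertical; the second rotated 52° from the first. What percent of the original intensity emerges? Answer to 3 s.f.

By Malus's law, I₁ = I₀ cos²(61° − 17°) = I₀ cos²(44°) = 0.5174 I₀.
I₂ = I₁ cos²(52°) = 0.5174 · 0.379 I₀ = 0.1961 I₀.
That is 19.61% of the incident intensity.

≈ 19.6%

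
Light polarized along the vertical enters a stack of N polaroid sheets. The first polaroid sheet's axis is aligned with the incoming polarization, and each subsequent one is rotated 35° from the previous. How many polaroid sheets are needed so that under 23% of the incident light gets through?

N = 5

First polarizer is aligned with the polarization: full transmission.
Each further stage multiplies by cos²(35°) = 0.671.
After N polarizers: T = 0.671^(N−1). Require T < 0.23 ⇒ N−1 > ln(0.23)/ln(0.671) = 3.68, so N−1 ≥ 4 and N = 5.
Check: N=5 gives T = 0.2027 < 0.23; N=4 gives T = 0.3021.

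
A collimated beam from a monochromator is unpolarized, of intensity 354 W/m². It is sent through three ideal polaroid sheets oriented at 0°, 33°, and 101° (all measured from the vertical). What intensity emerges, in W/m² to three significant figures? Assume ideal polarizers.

I ≈ 17.5 W/m²

Unpolarized light through the first polarizer → I₁ = 354 W/m²/2 = 177 W/m², polarized at 0°.
I₂ = I₁ · cos²(33°) = 177 · 0.7034 = 124.5 W/m².
I₃ = I₂ · cos²(68°) = 124.5 · 0.1403 = 17.47 W/m².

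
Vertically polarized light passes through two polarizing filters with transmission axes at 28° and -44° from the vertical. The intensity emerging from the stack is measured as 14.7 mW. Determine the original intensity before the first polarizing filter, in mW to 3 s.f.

I₀ ≈ 197 mW

I₁ = I₀ cos²(28° − 0°) = I₀ cos²(28°) = 0.7796 I₀.
I₂ = I₁ cos²(-44° − 28°) = 0.7796 I₀ · cos²(72°) = 0.07444 I₀.
So 14.7 mW = 0.07444 I₀, giving I₀ = 14.7/0.07444 = 197.5 mW.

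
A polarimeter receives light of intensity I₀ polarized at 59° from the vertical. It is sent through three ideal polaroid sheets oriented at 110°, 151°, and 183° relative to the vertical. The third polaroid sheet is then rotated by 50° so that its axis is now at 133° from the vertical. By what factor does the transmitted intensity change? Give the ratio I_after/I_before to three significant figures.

I_new/I_old ≈ 1.26

Before rotation:
By Malus's law, I₁ = I₀ cos²(110° − 59°) = I₀ cos²(51°) = 0.396 I₀.
I₂ = I₁ cos²(151° − 110°) = 0.396 I₀ · cos²(41°) = 0.2256 I₀.
I₃ = I₂ cos²(183° − 151°) = 0.2256 I₀ · cos²(32°) = 0.1622 I₀.
After rotation:
I₁ = I₀ cos²(110° − 59°) = I₀ cos²(51°) = 0.396 I₀.
I₂ = I₁ cos²(151° − 110°) = 0.396 I₀ · cos²(41°) = 0.2256 I₀.
I₃ = I₂ cos²(133° − 151°) = 0.2256 I₀ · cos²(18°) = 0.204 I₀.
Ratio = 0.204 / 0.1622 = 1.258.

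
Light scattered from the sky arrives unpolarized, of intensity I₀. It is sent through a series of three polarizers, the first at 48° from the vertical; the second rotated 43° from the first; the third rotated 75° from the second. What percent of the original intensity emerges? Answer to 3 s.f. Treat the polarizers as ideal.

Unpolarized light through the first polarizer → I₁ = ½ I₀, now polarized at 48°.
I₂ = I₁ cos²(43°) = 0.5 · 0.5349 I₀ = 0.2674 I₀.
I₃ = I₂ cos²(75°) = 0.2674 · 0.06699 I₀ = 0.01792 I₀.
That is 1.792% of the incident intensity.

≈ 1.79%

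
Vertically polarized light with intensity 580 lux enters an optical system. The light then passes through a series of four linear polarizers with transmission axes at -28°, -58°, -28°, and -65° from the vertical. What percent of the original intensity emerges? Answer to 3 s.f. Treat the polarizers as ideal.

I₁ = 580 lux · cos²(28°) = 452.2 lux.
I₂ = I₁ · cos²(30°) = 452.2 · 0.75 = 339.1 lux.
I₃ = I₂ · cos²(30°) = 339.1 · 0.75 = 254.3 lux.
I₄ = I₃ · cos²(37°) = 254.3 · 0.6378 = 162.2 lux.
That is 27.97% of the incident intensity.

≈ 28.0%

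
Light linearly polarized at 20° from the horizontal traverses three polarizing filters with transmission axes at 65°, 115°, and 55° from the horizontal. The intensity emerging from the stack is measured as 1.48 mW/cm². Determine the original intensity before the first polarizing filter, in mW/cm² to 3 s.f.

I₀ ≈ 28.7 mW/cm²

I₁ = I₀ cos²(65° − 20°) = I₀ cos²(45°) = 0.5 I₀.
I₂ = I₁ cos²(115° − 65°) = 0.5 I₀ · cos²(50°) = 0.2066 I₀.
I₃ = I₂ cos²(55° − 115°) = 0.2066 I₀ · cos²(60°) = 0.05165 I₀.
So 1.48 mW/cm² = 0.05165 I₀, giving I₀ = 1.48/0.05165 = 28.66 mW/cm².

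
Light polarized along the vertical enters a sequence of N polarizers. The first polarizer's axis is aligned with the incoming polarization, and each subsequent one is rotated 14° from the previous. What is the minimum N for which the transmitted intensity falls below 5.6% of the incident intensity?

N = 49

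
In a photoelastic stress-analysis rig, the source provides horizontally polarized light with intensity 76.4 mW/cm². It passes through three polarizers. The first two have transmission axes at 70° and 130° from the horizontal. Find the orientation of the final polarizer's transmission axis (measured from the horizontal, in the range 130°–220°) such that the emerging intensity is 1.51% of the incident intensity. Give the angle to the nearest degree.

θ ≈ 174°

By Malus's law, I₁ = I₀ cos²(70° − 0°) = I₀ cos²(70°) = 0.117 I₀.
I₂ = I₁ cos²(130° − 70°) = 0.117 I₀ · cos²(60°) = 0.02924 I₀.
Need I₃/I₀ = 0.0151, so cos²(θ − 130°) = 0.0151 / 0.02924 = 0.5163.
θ − 130° = arccos(√0.5163) = 44.1°, giving θ ≈ 130 + 44.1 = 174.1°.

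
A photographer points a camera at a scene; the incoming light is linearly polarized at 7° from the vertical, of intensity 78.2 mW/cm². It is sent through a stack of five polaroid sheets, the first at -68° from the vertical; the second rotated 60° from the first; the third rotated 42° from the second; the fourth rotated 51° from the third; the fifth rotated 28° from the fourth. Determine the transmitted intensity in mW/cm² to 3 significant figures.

I₁ = 78.2 mW/cm² · cos²(75°) = 5.238 mW/cm².
I₂ = I₁ · cos²(60°) = 5.238 · 0.25 = 1.31 mW/cm².
I₃ = I₂ · cos²(42°) = 1.31 · 0.5523 = 0.7232 mW/cm².
I₄ = I₃ · cos²(51°) = 0.7232 · 0.396 = 0.2864 mW/cm².
I₅ = I₄ · cos²(28°) = 0.2864 · 0.7796 = 0.2233 mW/cm².

I ≈ 0.223 mW/cm²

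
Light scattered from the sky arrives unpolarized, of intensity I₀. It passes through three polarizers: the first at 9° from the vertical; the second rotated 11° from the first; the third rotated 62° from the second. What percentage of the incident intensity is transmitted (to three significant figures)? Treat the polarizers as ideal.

≈ 10.6%

Unpolarized light through the first polarizer → I₁ = ½ I₀, now polarized at 9°.
I₂ = I₁ cos²(11°) = 0.5 · 0.9636 I₀ = 0.4818 I₀.
I₃ = I₂ cos²(62°) = 0.4818 · 0.2204 I₀ = 0.1062 I₀.
That is 10.62% of the incident intensity.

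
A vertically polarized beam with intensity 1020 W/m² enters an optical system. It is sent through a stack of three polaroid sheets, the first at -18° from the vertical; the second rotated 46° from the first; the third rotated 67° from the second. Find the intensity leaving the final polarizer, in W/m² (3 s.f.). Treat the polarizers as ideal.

I₁ = 1020 W/m² · cos²(18°) = 922.6 W/m².
I₂ = I₁ · cos²(46°) = 922.6 · 0.4826 = 445.2 W/m².
I₃ = I₂ · cos²(67°) = 445.2 · 0.1527 = 67.97 W/m².

I ≈ 68.0 W/m²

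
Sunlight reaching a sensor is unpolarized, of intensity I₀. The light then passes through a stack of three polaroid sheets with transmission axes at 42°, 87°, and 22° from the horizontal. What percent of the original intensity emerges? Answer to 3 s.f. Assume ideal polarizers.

Unpolarized light through the first polarizer → I₁ = ½ I₀, now polarized at 42°.
I₂ = I₁ cos²(87° − 42°) = 0.5 I₀ · cos²(45°) = 0.25 I₀.
I₃ = I₂ cos²(22° − 87°) = 0.25 I₀ · cos²(65°) = 0.04465 I₀.
That is 4.465% of the incident intensity.

≈ 4.47%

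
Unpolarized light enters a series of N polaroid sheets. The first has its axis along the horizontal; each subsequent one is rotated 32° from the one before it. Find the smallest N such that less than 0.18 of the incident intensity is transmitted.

First polarizer halves the unpolarized light: factor 1/2.
Each further stage multiplies by cos²(32°) = 0.7192.
After N polarizers: T = 0.5·0.7192^(N−1). Require T < 0.18 ⇒ N−1 > ln(0.18/0.5)/ln(0.7192) = 3.10, so N−1 ≥ 4 and N = 5.
Check: N=5 gives T = 0.1338 < 0.18; N=4 gives T = 0.186.

N = 5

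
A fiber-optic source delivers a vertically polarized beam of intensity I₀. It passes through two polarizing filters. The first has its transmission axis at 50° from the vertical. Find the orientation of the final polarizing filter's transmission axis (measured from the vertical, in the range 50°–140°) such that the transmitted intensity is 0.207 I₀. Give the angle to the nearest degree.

I₁ = I₀ cos²(50° − 0°) = I₀ cos²(50°) = 0.4132 I₀.
Need I₂/I₀ = 0.207, so cos²(θ − 50°) = 0.207 / 0.4132 = 0.501.
θ − 50° = arccos(√0.501) = 44.9°, giving θ ≈ 50 + 44.9 = 94.9°.

θ ≈ 95°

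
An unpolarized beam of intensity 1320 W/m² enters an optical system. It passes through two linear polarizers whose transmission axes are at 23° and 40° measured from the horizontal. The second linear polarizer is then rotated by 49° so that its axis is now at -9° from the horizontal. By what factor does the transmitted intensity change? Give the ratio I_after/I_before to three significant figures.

I_new/I_old ≈ 0.786

Before rotation:
Unpolarized light through the first polarizer → I₁ = ½ I₀, now polarized at 23°.
I₂ = I₁ cos²(40° − 23°) = 0.5 I₀ · cos²(17°) = 0.4573 I₀.
After rotation:
Unpolarized light through the first polarizer → I₁ = ½ I₀, now polarized at 23°.
I₂ = I₁ cos²(-9° − 23°) = 0.5 I₀ · cos²(32°) = 0.3596 I₀.
Ratio = 0.3596 / 0.4573 = 0.7864.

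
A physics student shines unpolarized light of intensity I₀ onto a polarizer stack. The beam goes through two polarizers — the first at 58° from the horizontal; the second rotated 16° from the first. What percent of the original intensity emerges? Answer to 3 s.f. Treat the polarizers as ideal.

≈ 46.2%

Unpolarized light through the first polarizer → I₁ = ½ I₀, now polarized at 58°.
I₂ = I₁ cos²(16°) = 0.5 · 0.924 I₀ = 0.462 I₀.
That is 46.2% of the incident intensity.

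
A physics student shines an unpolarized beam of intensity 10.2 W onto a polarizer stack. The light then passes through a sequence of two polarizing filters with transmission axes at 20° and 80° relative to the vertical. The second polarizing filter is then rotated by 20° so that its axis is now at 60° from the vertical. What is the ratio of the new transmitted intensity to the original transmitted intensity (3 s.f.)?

Before rotation:
Unpolarized light through the first polarizer → I₁ = ½ I₀, now polarized at 20°.
I₂ = I₁ cos²(80° − 20°) = 0.5 I₀ · cos²(60°) = 0.125 I₀.
After rotation:
Unpolarized light through the first polarizer → I₁ = ½ I₀, now polarized at 20°.
I₂ = I₁ cos²(60° − 20°) = 0.5 I₀ · cos²(40°) = 0.2934 I₀.
Ratio = 0.2934 / 0.125 = 2.347.

I_new/I_old ≈ 2.35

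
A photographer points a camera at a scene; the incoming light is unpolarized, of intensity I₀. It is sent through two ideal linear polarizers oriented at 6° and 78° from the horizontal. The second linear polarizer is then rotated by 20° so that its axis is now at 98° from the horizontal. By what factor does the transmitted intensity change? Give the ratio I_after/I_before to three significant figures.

I_new/I_old ≈ 0.0128

Before rotation:
Unpolarized light through the first polarizer → I₁ = ½ I₀, now polarized at 6°.
I₂ = I₁ cos²(78° − 6°) = 0.5 I₀ · cos²(72°) = 0.04775 I₀.
After rotation:
Unpolarized light through the first polarizer → I₁ = ½ I₀, now polarized at 6°.
Angle between axes 1 and 2: 88°. I₂ = 0.5 I₀ · cos²(88°) = 0.000609 I₀.
Ratio = 0.000609 / 0.04775 = 0.01275.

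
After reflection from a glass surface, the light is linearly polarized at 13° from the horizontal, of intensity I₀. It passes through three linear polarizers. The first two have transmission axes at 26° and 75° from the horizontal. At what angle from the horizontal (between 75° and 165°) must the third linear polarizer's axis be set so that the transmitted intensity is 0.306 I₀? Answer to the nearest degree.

By Malus's law, I₁ = I₀ cos²(26° − 13°) = I₀ cos²(13°) = 0.9494 I₀.
I₂ = I₁ cos²(75° − 26°) = 0.9494 I₀ · cos²(49°) = 0.4086 I₀.
Need I₃/I₀ = 0.306, so cos²(θ − 75°) = 0.306 / 0.4086 = 0.7488.
θ − 75° = arccos(√0.7488) = 30.1°, giving θ ≈ 75 + 30.1 = 105.1°.

θ ≈ 105°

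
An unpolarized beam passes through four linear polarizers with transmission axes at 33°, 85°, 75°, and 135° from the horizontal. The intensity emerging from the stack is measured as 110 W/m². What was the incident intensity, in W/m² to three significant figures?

I₀ ≈ 2390 W/m²

Unpolarized light through the first polarizer → I₁ = ½ I₀, now polarized at 33°.
I₂ = I₁ cos²(85° − 33°) = 0.5 I₀ · cos²(52°) = 0.1895 I₀.
I₃ = I₂ cos²(75° − 85°) = 0.1895 I₀ · cos²(10°) = 0.1838 I₀.
I₄ = I₃ cos²(135° − 75°) = 0.1838 I₀ · cos²(60°) = 0.04595 I₀.
So 110 W/m² = 0.04595 I₀, giving I₀ = 110/0.04595 = 2394 W/m².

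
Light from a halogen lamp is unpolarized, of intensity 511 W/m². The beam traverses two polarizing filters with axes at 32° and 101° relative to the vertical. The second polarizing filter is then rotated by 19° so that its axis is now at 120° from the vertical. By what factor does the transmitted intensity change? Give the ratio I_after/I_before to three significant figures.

Before rotation:
Unpolarized light through the first polarizer → I₁ = ½ I₀, now polarized at 32°.
I₂ = I₁ cos²(101° − 32°) = 0.5 I₀ · cos²(69°) = 0.06421 I₀.
After rotation:
Unpolarized light through the first polarizer → I₁ = ½ I₀, now polarized at 32°.
I₂ = I₁ cos²(120° − 32°) = 0.5 I₀ · cos²(88°) = 0.000609 I₀.
Ratio = 0.000609 / 0.06421 = 0.009484.

I_new/I_old ≈ 0.00948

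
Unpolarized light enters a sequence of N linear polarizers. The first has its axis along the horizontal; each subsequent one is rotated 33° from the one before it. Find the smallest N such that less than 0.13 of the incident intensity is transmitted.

First polarizer halves the unpolarized light: factor 1/2.
Each further stage multiplies by cos²(33°) = 0.7034.
After N polarizers: T = 0.5·0.7034^(N−1). Require T < 0.13 ⇒ N−1 > ln(0.13/0.5)/ln(0.7034) = 3.83, so N−1 ≥ 4 and N = 5.
Check: N=5 gives T = 0.1224 < 0.13; N=4 gives T = 0.174.

N = 5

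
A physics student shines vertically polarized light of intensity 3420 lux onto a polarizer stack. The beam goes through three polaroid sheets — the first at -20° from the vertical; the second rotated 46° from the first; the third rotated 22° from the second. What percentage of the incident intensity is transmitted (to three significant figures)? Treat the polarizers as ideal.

By Malus's law, I₁ = 3420 lux · cos²(20°) = 3020 lux.
I₂ = I₁ · cos²(46°) = 3020 · 0.4826 = 1457 lux.
I₃ = I₂ · cos²(22°) = 1457 · 0.8597 = 1253 lux.
That is 36.63% of the incident intensity.

≈ 36.6%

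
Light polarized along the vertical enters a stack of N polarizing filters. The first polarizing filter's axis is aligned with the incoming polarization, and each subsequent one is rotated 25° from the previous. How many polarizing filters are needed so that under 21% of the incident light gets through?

First polarizer is aligned with the polarization: full transmission.
Each further stage multiplies by cos²(25°) = 0.8214.
After N polarizers: T = 0.8214^(N−1). Require T < 0.21 ⇒ N−1 > ln(0.21)/ln(0.8214) = 7.93, so N−1 ≥ 8 and N = 9.
Check: N=9 gives T = 0.2072 < 0.21; N=8 gives T = 0.2523.

N = 9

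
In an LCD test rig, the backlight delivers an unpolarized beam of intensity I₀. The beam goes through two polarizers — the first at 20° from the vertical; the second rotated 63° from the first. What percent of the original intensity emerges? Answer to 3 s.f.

≈ 10.3%

Unpolarized light through the first polarizer → I₁ = ½ I₀, now polarized at 20°.
I₂ = I₁ cos²(63°) = 0.5 · 0.2061 I₀ = 0.1031 I₀.
That is 10.31% of the incident intensity.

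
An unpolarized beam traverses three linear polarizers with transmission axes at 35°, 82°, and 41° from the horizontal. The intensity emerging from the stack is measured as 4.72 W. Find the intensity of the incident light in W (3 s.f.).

Unpolarized light through the first polarizer → I₁ = ½ I₀, now polarized at 35°.
I₂ = I₁ cos²(82° − 35°) = 0.5 I₀ · cos²(47°) = 0.2326 I₀.
I₃ = I₂ cos²(41° − 82°) = 0.2326 I₀ · cos²(41°) = 0.1325 I₀.
So 4.72 W = 0.1325 I₀, giving I₀ = 4.72/0.1325 = 35.63 W.

I₀ ≈ 35.6 W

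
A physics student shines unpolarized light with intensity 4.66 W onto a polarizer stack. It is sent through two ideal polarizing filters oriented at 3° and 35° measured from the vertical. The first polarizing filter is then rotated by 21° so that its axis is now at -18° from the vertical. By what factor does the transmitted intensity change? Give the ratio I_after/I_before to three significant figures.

I_new/I_old ≈ 0.504

Before rotation:
Unpolarized light through the first polarizer → I₁ = ½ I₀, now polarized at 3°.
I₂ = I₁ cos²(35° − 3°) = 0.5 I₀ · cos²(32°) = 0.3596 I₀.
After rotation:
Unpolarized light through the first polarizer → I₁ = ½ I₀, now polarized at -18°.
I₂ = I₁ cos²(35° + 18°) = 0.5 I₀ · cos²(53°) = 0.1811 I₀.
Ratio = 0.1811 / 0.3596 = 0.5036.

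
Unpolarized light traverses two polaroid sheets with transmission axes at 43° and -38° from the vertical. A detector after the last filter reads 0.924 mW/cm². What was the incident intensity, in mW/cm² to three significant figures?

Unpolarized light through the first polarizer → I₁ = ½ I₀, now polarized at 43°.
I₂ = I₁ cos²(-38° − 43°) = 0.5 I₀ · cos²(81°) = 0.01224 I₀.
So 0.924 mW/cm² = 0.01224 I₀, giving I₀ = 0.924/0.01224 = 75.52 mW/cm².

I₀ ≈ 75.5 mW/cm²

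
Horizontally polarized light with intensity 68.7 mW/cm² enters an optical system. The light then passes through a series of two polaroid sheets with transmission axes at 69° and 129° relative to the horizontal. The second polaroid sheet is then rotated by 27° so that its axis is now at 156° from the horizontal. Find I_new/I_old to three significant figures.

I_new/I_old ≈ 0.0110

Before rotation:
By Malus's law, I₁ = I₀ cos²(69° − 0°) = I₀ cos²(69°) = 0.1284 I₀.
I₂ = I₁ cos²(129° − 69°) = 0.1284 I₀ · cos²(60°) = 0.03211 I₀.
After rotation:
I₁ = I₀ cos²(69° − 0°) = I₀ cos²(69°) = 0.1284 I₀.
I₂ = I₁ cos²(156° − 69°) = 0.1284 I₀ · cos²(87°) = 0.0003518 I₀.
Ratio = 0.0003518 / 0.03211 = 0.01096.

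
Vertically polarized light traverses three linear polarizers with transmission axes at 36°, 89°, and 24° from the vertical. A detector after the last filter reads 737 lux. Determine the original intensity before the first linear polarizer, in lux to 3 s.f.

I₀ ≈ 1.74e4 lux

By Malus's law, I₁ = I₀ cos²(36° − 0°) = I₀ cos²(36°) = 0.6545 I₀.
I₂ = I₁ cos²(89° − 36°) = 0.6545 I₀ · cos²(53°) = 0.2371 I₀.
I₃ = I₂ cos²(24° − 89°) = 0.2371 I₀ · cos²(65°) = 0.04234 I₀.
So 737 lux = 0.04234 I₀, giving I₀ = 737/0.04234 = 1.741e+04 lux.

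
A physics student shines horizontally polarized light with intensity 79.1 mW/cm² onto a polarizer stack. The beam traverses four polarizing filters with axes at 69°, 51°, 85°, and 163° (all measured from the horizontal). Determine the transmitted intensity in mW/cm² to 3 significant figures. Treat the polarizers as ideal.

I₁ = 79.1 mW/cm² · cos²(69°) = 10.16 mW/cm².
I₂ = I₁ · cos²(18°) = 10.16 · 0.9045 = 9.189 mW/cm².
I₃ = I₂ · cos²(34°) = 9.189 · 0.6873 = 6.315 mW/cm².
I₄ = I₃ · cos²(78°) = 6.315 · 0.04323 = 0.273 mW/cm².

I ≈ 0.273 mW/cm²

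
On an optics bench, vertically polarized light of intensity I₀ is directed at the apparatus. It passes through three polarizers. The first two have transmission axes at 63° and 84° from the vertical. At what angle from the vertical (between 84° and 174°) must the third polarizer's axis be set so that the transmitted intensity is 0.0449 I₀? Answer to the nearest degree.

θ ≈ 144°

I₁ = I₀ cos²(63° − 0°) = I₀ cos²(63°) = 0.2061 I₀.
I₂ = I₁ cos²(84° − 63°) = 0.2061 I₀ · cos²(21°) = 0.1796 I₀.
Need I₃/I₀ = 0.0449, so cos²(θ − 84°) = 0.0449 / 0.1796 = 0.2499.
θ − 84° = arccos(√0.2499) = 60.0°, giving θ ≈ 84 + 60.0 = 144.0°.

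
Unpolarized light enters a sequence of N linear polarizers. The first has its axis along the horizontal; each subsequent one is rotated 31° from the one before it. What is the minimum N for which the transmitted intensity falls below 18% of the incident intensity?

N = 5

First polarizer halves the unpolarized light: factor 1/2.
Each further stage multiplies by cos²(31°) = 0.7347.
After N polarizers: T = 0.5·0.7347^(N−1). Require T < 0.18 ⇒ N−1 > ln(0.18/0.5)/ln(0.7347) = 3.31, so N−1 ≥ 4 and N = 5.
Check: N=5 gives T = 0.1457 < 0.18; N=4 gives T = 0.1983.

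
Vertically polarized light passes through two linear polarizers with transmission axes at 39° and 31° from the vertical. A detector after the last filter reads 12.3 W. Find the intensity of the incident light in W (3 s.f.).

By Malus's law, I₁ = I₀ cos²(39° − 0°) = I₀ cos²(39°) = 0.604 I₀.
I₂ = I₁ cos²(31° − 39°) = 0.604 I₀ · cos²(8°) = 0.5923 I₀.
So 12.3 W = 0.5923 I₀, giving I₀ = 12.3/0.5923 = 20.77 W.

I₀ ≈ 20.8 W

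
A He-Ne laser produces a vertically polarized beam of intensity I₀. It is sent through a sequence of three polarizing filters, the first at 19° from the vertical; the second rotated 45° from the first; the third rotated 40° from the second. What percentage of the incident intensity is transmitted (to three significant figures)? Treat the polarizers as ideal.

I₁ = I₀ cos²(19° − 0°) = I₀ cos²(19°) = 0.894 I₀.
I₂ = I₁ cos²(45°) = 0.894 · 0.5 I₀ = 0.447 I₀.
I₃ = I₂ cos²(40°) = 0.447 · 0.5868 I₀ = 0.2623 I₀.
That is 26.23% of the incident intensity.

≈ 26.2%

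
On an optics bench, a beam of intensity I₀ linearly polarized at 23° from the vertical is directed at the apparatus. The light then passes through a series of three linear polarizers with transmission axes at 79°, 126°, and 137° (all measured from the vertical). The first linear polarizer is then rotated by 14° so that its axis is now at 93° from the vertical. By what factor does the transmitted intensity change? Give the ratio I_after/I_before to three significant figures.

I_new/I_old ≈ 0.566

Before rotation:
I₁ = I₀ cos²(79° − 23°) = I₀ cos²(56°) = 0.3127 I₀.
I₂ = I₁ cos²(126° − 79°) = 0.3127 I₀ · cos²(47°) = 0.1454 I₀.
I₃ = I₂ cos²(137° − 126°) = 0.1454 I₀ · cos²(11°) = 0.1401 I₀.
After rotation:
I₁ = I₀ cos²(93° − 23°) = I₀ cos²(70°) = 0.117 I₀.
I₂ = I₁ cos²(126° − 93°) = 0.117 I₀ · cos²(33°) = 0.08228 I₀.
I₃ = I₂ cos²(137° − 126°) = 0.08228 I₀ · cos²(11°) = 0.07928 I₀.
Ratio = 0.07928 / 0.1401 = 0.5657.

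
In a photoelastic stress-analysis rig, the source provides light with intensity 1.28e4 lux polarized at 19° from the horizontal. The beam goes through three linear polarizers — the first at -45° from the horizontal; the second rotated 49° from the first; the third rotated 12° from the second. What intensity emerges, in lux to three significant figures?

I ≈ 1010 lux

I₁ = 1.28e4 lux · cos²(64°) = 2460 lux.
I₂ = I₁ · cos²(49°) = 2460 · 0.4304 = 1059 lux.
I₃ = I₂ · cos²(12°) = 1059 · 0.9568 = 1013 lux.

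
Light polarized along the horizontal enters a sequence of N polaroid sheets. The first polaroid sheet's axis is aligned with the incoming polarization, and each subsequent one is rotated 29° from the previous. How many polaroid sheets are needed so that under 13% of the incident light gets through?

First polarizer is aligned with the polarization: full transmission.
Each further stage multiplies by cos²(29°) = 0.765.
After N polarizers: T = 0.765^(N−1). Require T < 0.13 ⇒ N−1 > ln(0.13)/ln(0.765) = 7.61, so N−1 ≥ 8 and N = 9.
Check: N=9 gives T = 0.1172 < 0.13; N=8 gives T = 0.1533.

N = 9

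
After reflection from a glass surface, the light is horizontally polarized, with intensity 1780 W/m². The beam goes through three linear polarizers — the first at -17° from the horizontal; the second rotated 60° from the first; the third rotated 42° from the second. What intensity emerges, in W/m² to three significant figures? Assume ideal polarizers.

I ≈ 225 W/m²

I₁ = 1780 W/m² · cos²(17°) = 1628 W/m².
I₂ = I₁ · cos²(60°) = 1628 · 0.25 = 407 W/m².
I₃ = I₂ · cos²(42°) = 407 · 0.5523 = 224.7 W/m².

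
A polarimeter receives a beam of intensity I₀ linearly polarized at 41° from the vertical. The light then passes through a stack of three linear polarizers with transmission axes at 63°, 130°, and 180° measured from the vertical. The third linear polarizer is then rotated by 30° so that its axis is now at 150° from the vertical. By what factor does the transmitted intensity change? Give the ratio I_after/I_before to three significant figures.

Before rotation:
By Malus's law, I₁ = I₀ cos²(63° − 41°) = I₀ cos²(22°) = 0.8597 I₀.
I₂ = I₁ cos²(130° − 63°) = 0.8597 I₀ · cos²(67°) = 0.1312 I₀.
I₃ = I₂ cos²(180° − 130°) = 0.1312 I₀ · cos²(50°) = 0.05423 I₀.
After rotation:
I₁ = I₀ cos²(63° − 41°) = I₀ cos²(22°) = 0.8597 I₀.
I₂ = I₁ cos²(130° − 63°) = 0.8597 I₀ · cos²(67°) = 0.1312 I₀.
I₃ = I₂ cos²(150° − 130°) = 0.1312 I₀ · cos²(20°) = 0.1159 I₀.
Ratio = 0.1159 / 0.05423 = 2.137.

I_new/I_old ≈ 2.14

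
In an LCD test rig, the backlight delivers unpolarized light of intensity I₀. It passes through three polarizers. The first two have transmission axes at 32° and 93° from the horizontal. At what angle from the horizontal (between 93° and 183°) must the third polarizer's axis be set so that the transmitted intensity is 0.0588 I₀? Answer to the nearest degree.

θ ≈ 138°

Unpolarized light through the first polarizer → I₁ = ½ I₀, now polarized at 32°.
I₂ = I₁ cos²(93° − 32°) = 0.5 I₀ · cos²(61°) = 0.1175 I₀.
Need I₃/I₀ = 0.0588, so cos²(θ − 93°) = 0.0588 / 0.1175 = 0.5003.
θ − 93° = arccos(√0.5003) = 45.0°, giving θ ≈ 93 + 45.0 = 138.0°.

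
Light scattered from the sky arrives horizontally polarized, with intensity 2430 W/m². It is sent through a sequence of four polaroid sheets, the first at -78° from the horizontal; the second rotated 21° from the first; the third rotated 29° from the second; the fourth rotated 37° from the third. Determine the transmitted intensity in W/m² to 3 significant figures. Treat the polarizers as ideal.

I₁ = 2430 W/m² · cos²(78°) = 105 W/m².
I₂ = I₁ · cos²(21°) = 105 · 0.8716 = 91.55 W/m².
I₃ = I₂ · cos²(29°) = 91.55 · 0.765 = 70.03 W/m².
I₄ = I₃ · cos²(37°) = 70.03 · 0.6378 = 44.67 W/m².

I ≈ 44.7 W/m²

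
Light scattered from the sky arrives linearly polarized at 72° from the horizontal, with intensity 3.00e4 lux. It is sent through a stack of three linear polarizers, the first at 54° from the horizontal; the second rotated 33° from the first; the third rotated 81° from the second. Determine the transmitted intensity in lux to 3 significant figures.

I₁ = 3.00e4 lux · cos²(18°) = 2.714e+04 lux.
I₂ = I₁ · cos²(33°) = 2.714e+04 · 0.7034 = 1.909e+04 lux.
I₃ = I₂ · cos²(81°) = 1.909e+04 · 0.02447 = 467.1 lux.

I ≈ 467 lux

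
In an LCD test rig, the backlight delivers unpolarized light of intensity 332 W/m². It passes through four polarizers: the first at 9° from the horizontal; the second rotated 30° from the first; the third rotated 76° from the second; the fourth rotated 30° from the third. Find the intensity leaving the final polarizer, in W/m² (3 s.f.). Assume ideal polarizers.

Unpolarized light through the first polarizer → I₁ = 332 W/m²/2 = 166 W/m², polarized at 9°.
I₂ = I₁ · cos²(30°) = 166 · 0.75 = 124.5 W/m².
I₃ = I₂ · cos²(76°) = 124.5 · 0.05853 = 7.287 W/m².
I₄ = I₃ · cos²(30°) = 7.287 · 0.75 = 5.465 W/m².

I ≈ 5.46 W/m²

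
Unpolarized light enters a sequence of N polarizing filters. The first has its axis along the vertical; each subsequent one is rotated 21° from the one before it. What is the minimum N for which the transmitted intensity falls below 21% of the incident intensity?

First polarizer halves the unpolarized light: factor 1/2.
Each further stage multiplies by cos²(21°) = 0.8716.
After N polarizers: T = 0.5·0.8716^(N−1). Require T < 0.21 ⇒ N−1 > ln(0.21/0.5)/ln(0.8716) = 6.31, so N−1 ≥ 7 and N = 8.
Check: N=8 gives T = 0.191 < 0.21; N=7 gives T = 0.2192.

N = 8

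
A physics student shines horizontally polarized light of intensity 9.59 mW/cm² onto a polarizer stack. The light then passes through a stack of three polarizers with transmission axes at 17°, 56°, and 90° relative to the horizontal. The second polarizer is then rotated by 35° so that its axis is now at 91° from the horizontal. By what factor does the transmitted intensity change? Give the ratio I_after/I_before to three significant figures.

I_new/I_old ≈ 0.183

Before rotation:
By Malus's law, I₁ = I₀ cos²(17° − 0°) = I₀ cos²(17°) = 0.9145 I₀.
I₂ = I₁ cos²(56° − 17°) = 0.9145 I₀ · cos²(39°) = 0.5523 I₀.
I₃ = I₂ cos²(90° − 56°) = 0.5523 I₀ · cos²(34°) = 0.3796 I₀.
After rotation:
I₁ = I₀ cos²(17° − 0°) = I₀ cos²(17°) = 0.9145 I₀.
I₂ = I₁ cos²(91° − 17°) = 0.9145 I₀ · cos²(74°) = 0.06948 I₀.
I₃ = I₂ cos²(90° − 91°) = 0.06948 I₀ · cos²(1°) = 0.06946 I₀.
Ratio = 0.06946 / 0.3796 = 0.183.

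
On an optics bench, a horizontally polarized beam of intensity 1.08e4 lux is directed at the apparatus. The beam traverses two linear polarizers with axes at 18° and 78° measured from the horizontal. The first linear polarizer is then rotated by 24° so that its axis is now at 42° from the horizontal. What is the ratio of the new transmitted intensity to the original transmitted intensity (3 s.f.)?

I_new/I_old ≈ 1.60

Before rotation:
I₁ = I₀ cos²(18° − 0°) = I₀ cos²(18°) = 0.9045 I₀.
I₂ = I₁ cos²(78° − 18°) = 0.9045 I₀ · cos²(60°) = 0.2261 I₀.
After rotation:
I₁ = I₀ cos²(42° − 0°) = I₀ cos²(42°) = 0.5523 I₀.
I₂ = I₁ cos²(78° − 42°) = 0.5523 I₀ · cos²(36°) = 0.3615 I₀.
Ratio = 0.3615 / 0.2261 = 1.598.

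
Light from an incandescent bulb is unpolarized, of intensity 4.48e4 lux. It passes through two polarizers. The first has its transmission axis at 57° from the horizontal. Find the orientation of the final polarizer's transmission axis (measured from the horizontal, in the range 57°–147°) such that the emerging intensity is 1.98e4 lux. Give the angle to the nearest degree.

θ ≈ 77°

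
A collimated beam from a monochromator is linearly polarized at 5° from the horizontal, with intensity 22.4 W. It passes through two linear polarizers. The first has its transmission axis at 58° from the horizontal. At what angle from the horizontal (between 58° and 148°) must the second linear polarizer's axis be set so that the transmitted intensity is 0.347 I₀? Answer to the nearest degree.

By Malus's law, I₁ = I₀ cos²(58° − 5°) = I₀ cos²(53°) = 0.3622 I₀.
Need I₂/I₀ = 0.347, so cos²(θ − 58°) = 0.347 / 0.3622 = 0.9581.
θ − 58° = arccos(√0.9581) = 11.8°, giving θ ≈ 58 + 11.8 = 69.8°.

θ ≈ 70°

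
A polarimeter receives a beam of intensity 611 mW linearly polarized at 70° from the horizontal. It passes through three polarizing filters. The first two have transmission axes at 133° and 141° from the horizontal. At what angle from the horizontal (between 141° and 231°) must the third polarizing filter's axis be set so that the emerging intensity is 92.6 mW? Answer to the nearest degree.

θ ≈ 171°

By Malus's law, I₁ = I₀ cos²(133° − 70°) = I₀ cos²(63°) = 0.2061 I₀.
I₂ = I₁ cos²(141° − 133°) = 0.2061 I₀ · cos²(8°) = 0.2021 I₀.
Target fraction: 92.6 / 611 mW = 0.1516 of I₀.
Need I₃/I₀ = 0.1516, so cos²(θ − 141°) = 0.1516 / 0.2021 = 0.7498.
θ − 141° = arccos(√0.7498) = 30.0°, giving θ ≈ 141 + 30.0 = 171.0°.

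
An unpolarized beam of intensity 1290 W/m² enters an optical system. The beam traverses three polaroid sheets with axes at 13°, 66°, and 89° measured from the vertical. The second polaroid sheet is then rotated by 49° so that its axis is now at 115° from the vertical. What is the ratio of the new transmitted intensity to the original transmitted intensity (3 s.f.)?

I_new/I_old ≈ 0.114

Before rotation:
Unpolarized light through the first polarizer → I₁ = ½ I₀, now polarized at 13°.
I₂ = I₁ cos²(66° − 13°) = 0.5 I₀ · cos²(53°) = 0.1811 I₀.
I₃ = I₂ cos²(89° − 66°) = 0.1811 I₀ · cos²(23°) = 0.1534 I₀.
After rotation:
Unpolarized light through the first polarizer → I₁ = ½ I₀, now polarized at 13°.
Angle between axes 1 and 2: 78°. I₂ = 0.5 I₀ · cos²(78°) = 0.02161 I₀.
I₃ = I₂ cos²(89° − 115°) = 0.02161 I₀ · cos²(26°) = 0.01746 I₀.
Ratio = 0.01746 / 0.1534 = 0.1138.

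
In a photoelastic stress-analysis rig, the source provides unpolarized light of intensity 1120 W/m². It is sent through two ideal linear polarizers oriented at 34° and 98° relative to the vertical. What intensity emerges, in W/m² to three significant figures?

I ≈ 108 W/m²

Unpolarized light through the first polarizer → I₁ = 1120 W/m²/2 = 560 W/m², polarized at 34°.
I₂ = I₁ · cos²(64°) = 560 · 0.1922 = 107.6 W/m².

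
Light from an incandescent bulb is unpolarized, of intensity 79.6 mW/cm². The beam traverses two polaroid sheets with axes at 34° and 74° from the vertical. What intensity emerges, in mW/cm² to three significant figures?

Unpolarized light through the first polarizer → I₁ = 79.6 mW/cm²/2 = 39.8 mW/cm², polarized at 34°.
I₂ = I₁ · cos²(40°) = 39.8 · 0.5868 = 23.36 mW/cm².

I ≈ 23.4 mW/cm²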